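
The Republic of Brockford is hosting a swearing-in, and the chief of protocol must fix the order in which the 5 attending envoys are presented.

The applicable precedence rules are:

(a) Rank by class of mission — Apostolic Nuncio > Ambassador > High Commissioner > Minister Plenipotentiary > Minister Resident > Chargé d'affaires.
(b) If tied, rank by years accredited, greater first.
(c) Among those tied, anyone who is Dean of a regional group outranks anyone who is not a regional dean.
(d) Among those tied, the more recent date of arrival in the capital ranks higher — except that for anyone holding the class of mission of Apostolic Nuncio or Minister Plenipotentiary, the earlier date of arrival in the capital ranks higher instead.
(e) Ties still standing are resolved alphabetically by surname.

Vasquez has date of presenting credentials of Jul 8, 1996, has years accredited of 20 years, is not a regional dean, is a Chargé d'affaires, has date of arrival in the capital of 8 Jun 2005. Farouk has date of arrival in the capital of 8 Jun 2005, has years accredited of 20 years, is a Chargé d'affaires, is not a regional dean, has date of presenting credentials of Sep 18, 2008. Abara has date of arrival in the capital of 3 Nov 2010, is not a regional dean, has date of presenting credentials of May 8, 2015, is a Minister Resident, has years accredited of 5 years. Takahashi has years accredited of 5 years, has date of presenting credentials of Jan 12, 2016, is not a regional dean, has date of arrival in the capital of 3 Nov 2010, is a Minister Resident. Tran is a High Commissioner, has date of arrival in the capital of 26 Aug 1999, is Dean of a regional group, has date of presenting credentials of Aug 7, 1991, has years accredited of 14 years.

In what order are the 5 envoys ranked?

Tran, Abara, Takahashi, Farouk, Vasquez

By class of mission: Tran (High Commissioner); then Abara and Takahashi (Minister Resident); then Farouk and Vasquez (Chargé d'affaires).
Abara and Takahashi both have years accredited 5 years, so the next rule applies.
Abara and Takahashi are each not a regional dean, so the next rule applies.
Abara and Takahashi both have date of arrival in the capital 3 Nov 2010, so the next rule applies.
Among Abara and Takahashi, alphabetically by surname: Abara before Takahashi.
Farouk and Vasquez both have years accredited 20 years, so the next rule applies.
Farouk and Vasquez are each not a regional dean, so the next rule applies.
Farouk and Vasquez both have date of arrival in the capital 8 Jun 2005, so the next rule applies.
Among Farouk and Vasquez, alphabetically by surname: Farouk before Vasquez.
Full order: Tran, Abara, Takahashi, Farouk, Vasquez.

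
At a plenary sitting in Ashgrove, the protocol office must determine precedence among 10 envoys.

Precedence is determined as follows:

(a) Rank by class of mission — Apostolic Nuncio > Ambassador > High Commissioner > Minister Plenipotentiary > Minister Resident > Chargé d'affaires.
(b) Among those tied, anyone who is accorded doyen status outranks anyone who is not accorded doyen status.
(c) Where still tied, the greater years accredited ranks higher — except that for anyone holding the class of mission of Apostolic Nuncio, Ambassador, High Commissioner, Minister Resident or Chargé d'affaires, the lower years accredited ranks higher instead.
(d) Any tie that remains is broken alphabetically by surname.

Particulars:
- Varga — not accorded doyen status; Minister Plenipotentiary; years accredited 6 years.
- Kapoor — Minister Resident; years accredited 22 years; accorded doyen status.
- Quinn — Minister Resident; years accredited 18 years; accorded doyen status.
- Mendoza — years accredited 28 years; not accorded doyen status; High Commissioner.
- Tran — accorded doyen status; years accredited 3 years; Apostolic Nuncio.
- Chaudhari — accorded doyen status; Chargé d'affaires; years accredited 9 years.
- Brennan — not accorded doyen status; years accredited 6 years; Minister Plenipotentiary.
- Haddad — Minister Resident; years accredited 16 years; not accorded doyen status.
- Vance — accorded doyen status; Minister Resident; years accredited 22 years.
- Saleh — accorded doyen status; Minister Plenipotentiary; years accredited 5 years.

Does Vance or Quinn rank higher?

Quinn

By class of mission: Tran (Apostolic Nuncio); then Mendoza (High Commissioner); then Saleh, Brennan and Varga (Minister Plenipotentiary); then Quinn, Kapoor, Vance and Haddad (Minister Resident); then Chaudhari (Chargé d'affaires).
Among Saleh, Brennan and Varga, accorded doyen status before not accorded doyen status: Saleh (accorded doyen status) before Brennan and Varga (not accorded doyen status).
Brennan and Varga both have years accredited 6 years, so the next rule applies.
Among Brennan and Varga, alphabetically by surname: Brennan before Varga.
Among Quinn, Kapoor, Vance and Haddad, accorded doyen status before not accorded doyen status: Quinn, Kapoor and Vance (accorded doyen status) before Haddad (not accorded doyen status).
Among Quinn, Kapoor and Vance, by years accredited (lower first) (reversed rule for this group): Quinn (18 years) before Kapoor and Vance (22 years).
Among Kapoor and Vance, alphabetically by surname: Kapoor before Vance.
So Quinn takes precedence.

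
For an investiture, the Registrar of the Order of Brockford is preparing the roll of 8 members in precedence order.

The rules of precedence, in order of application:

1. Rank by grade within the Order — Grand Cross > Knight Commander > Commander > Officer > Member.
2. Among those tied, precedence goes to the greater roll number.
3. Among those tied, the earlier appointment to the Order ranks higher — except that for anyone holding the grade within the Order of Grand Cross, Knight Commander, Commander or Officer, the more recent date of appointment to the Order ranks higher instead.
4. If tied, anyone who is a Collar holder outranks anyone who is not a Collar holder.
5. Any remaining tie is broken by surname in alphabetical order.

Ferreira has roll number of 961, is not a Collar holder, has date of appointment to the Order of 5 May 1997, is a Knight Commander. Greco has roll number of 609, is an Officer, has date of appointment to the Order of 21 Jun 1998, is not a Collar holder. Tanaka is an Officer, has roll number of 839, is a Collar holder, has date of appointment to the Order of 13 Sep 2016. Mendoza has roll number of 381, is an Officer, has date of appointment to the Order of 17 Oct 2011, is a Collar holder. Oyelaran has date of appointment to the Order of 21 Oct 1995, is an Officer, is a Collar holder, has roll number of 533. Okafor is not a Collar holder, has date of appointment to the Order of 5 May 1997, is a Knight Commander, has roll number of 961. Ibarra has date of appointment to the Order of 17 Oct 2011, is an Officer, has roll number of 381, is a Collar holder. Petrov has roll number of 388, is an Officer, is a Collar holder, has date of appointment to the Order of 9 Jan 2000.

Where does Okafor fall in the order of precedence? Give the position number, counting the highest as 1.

By grade within the Order: Ferreira and Okafor (Knight Commander); then Tanaka, Greco, Oyelaran, Petrov, Ibarra and Mendoza (Officer).
Ferreira and Okafor both have roll number 961, so the next rule applies.
Ferreira and Okafor both have date of appointment to the Order 5 May 1997, so the next rule applies.
Ferreira and Okafor are each not a Collar holder, so the next rule applies.
Among Ferreira and Okafor, alphabetically by surname: Ferreira before Okafor.
Among Tanaka, Greco, Oyelaran, Petrov, Ibarra and Mendoza, by roll number (higher first): Tanaka (839) before Greco (609) before Oyelaran (533) before Petrov (388) before Ibarra and Mendoza (381).
Ibarra and Mendoza both have date of appointment to the Order 17 Oct 2011, so the next rule applies.
Ibarra and Mendoza are each a Collar holder, so the next rule applies.
Among Ibarra and Mendoza, alphabetically by surname: Ibarra before Mendoza.
Order: Ferreira, Okafor, Tanaka, Greco, Oyelaran, Petrov, Ibarra, Mendoza. So position 2.

2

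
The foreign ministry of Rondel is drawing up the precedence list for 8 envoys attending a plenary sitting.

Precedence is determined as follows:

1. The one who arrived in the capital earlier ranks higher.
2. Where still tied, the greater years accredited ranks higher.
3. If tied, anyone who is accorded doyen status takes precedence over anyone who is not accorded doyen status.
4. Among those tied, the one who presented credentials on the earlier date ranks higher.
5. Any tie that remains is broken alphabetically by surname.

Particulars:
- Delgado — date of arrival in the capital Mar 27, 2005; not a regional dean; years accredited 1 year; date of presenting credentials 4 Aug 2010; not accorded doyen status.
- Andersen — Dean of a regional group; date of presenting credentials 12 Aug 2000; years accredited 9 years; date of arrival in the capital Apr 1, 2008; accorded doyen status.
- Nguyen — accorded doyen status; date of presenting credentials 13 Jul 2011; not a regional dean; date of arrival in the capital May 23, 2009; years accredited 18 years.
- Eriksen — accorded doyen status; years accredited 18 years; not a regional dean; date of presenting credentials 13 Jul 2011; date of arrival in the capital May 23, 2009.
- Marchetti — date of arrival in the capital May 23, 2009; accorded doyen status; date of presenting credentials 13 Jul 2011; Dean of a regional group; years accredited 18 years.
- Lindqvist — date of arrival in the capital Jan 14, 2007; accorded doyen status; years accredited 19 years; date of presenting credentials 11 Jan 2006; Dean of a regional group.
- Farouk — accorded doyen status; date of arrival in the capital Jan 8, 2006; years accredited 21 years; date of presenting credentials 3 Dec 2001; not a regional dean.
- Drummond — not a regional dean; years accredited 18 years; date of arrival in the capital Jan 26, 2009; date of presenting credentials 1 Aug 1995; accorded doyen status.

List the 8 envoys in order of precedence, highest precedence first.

Delgado, Farouk, Lindqvist, Andersen, Drummond, Eriksen, Marchetti, Nguyen

By date of arrival in the capital (earlier first): Delgado (Mar 27, 2005); then Farouk (Jan 8, 2006); then Lindqvist (Jan 14, 2007); then Andersen (Apr 1, 2008); then Drummond (Jan 26, 2009); then Eriksen, Marchetti and Nguyen (each May 23, 2009).
Eriksen, Marchetti and Nguyen all have years accredited 18 years, so the next rule applies.
Eriksen, Marchetti and Nguyen are each accorded doyen status, so the next rule applies.
Eriksen, Marchetti and Nguyen all have date of presenting credentials 13 Jul 2011, so the next rule applies.
Among Eriksen, Marchetti and Nguyen, alphabetically by surname: Eriksen before Marchetti before Nguyen.
Full order: Delgado, Farouk, Lindqvist, Andersen, Drummond, Eriksen, Marchetti, Nguyen.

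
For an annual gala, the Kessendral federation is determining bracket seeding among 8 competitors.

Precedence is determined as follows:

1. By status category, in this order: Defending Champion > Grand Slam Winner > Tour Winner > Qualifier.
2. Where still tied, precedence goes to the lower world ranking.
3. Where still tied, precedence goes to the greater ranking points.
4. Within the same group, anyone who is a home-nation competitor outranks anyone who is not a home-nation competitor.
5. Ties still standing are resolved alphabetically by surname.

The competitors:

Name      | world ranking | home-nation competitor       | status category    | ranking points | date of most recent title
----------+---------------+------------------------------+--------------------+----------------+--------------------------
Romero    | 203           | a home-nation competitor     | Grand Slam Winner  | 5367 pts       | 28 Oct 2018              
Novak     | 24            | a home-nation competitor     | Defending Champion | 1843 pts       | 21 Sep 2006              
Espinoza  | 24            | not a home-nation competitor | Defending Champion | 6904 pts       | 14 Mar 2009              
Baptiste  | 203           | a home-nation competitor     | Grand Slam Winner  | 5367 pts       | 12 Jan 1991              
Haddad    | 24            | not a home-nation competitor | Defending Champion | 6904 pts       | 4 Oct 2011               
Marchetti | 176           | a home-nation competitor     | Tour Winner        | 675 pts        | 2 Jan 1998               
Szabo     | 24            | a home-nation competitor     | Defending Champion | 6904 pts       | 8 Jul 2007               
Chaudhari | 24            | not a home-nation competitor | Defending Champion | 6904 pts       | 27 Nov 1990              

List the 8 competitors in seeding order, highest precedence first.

By status category: Szabo, Chaudhari, Espinoza, Haddad and Novak (Defending Champion); then Baptiste and Romero (Grand Slam Winner); then Marchetti (Tour Winner).
Szabo, Chaudhari, Espinoza, Haddad and Novak all have world ranking 24, so the next rule applies.
Among Szabo, Chaudhari, Espinoza, Haddad and Novak, by ranking points (higher first): Szabo, Chaudhari, Espinoza and Haddad (6904 pts) before Novak (1843 pts).
Among Szabo, Chaudhari, Espinoza and Haddad, a home-nation competitor before not a home-nation competitor: Szabo (a home-nation competitor) before Chaudhari, Espinoza and Haddad (not a home-nation competitor).
Among Chaudhari, Espinoza and Haddad, alphabetically by surname: Chaudhari before Espinoza before Haddad.
Baptiste and Romero both have world ranking 203, so the next rule applies.
Baptiste and Romero both have ranking points 5367 pts, so the next rule applies.
Baptiste and Romero are each a home-nation competitor, so the next rule applies.
Among Baptiste and Romero, alphabetically by surname: Baptiste before Romero.
Full order: Szabo, Chaudhari, Espinoza, Haddad, Novak, Baptiste, Romero, Marchetti.

Szabo, Chaudhari, Espinoza, Haddad, Novak, Baptiste, Romero, Marchetti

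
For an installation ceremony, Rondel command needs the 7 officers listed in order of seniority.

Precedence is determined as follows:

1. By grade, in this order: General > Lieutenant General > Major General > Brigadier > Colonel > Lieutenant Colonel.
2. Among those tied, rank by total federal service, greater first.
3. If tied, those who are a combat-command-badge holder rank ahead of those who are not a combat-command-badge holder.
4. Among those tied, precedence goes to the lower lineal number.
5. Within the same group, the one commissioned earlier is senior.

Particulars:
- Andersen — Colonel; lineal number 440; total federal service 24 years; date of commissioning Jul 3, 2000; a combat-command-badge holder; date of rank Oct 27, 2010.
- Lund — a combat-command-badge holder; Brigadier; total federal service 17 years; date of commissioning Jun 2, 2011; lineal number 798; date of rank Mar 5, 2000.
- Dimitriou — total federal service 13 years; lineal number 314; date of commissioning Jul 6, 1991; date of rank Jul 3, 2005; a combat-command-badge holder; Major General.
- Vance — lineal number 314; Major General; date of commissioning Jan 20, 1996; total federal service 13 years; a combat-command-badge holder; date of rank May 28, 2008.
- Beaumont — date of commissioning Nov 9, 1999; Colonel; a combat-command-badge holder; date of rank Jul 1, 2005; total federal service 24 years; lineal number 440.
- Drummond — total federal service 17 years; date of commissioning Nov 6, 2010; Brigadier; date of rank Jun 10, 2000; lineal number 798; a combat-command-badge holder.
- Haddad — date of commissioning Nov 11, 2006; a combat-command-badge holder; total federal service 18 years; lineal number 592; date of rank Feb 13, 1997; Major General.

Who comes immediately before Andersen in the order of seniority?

By grade: Haddad, Dimitriou and Vance (Major General); then Drummond and Lund (Brigadier); then Beaumont and Andersen (Colonel).
Among Haddad, Dimitriou and Vance, by total federal service (higher first): Haddad (18 years) before Dimitriou and Vance (13 years).
Dimitriou and Vance are each a combat-command-badge holder, so the next rule applies.
Dimitriou and Vance both have lineal number 314, so the next rule applies.
Among Dimitriou and Vance, by date of commissioning (earlier first): Dimitriou (Jul 6, 1991) before Vance (Jan 20, 1996).
Drummond and Lund both have total federal service 17 years, so the next rule applies.
Drummond and Lund are each a combat-command-badge holder, so the next rule applies.
Drummond and Lund both have lineal number 798, so the next rule applies.
Among Drummond and Lund, by date of commissioning (earlier first): Drummond (Nov 6, 2010) before Lund (Jun 2, 2011).
Beaumont and Andersen both have total federal service 24 years, so the next rule applies.
Beaumont and Andersen are each a combat-command-badge holder, so the next rule applies.
Beaumont and Andersen both have lineal number 440, so the next rule applies.
Among Beaumont and Andersen, by date of commissioning (earlier first): Beaumont (Nov 9, 1999) before Andersen (Jul 3, 2000).
Order: Haddad, Dimitriou, Vance, Drummond, Lund, Beaumont, Andersen.

Beaumont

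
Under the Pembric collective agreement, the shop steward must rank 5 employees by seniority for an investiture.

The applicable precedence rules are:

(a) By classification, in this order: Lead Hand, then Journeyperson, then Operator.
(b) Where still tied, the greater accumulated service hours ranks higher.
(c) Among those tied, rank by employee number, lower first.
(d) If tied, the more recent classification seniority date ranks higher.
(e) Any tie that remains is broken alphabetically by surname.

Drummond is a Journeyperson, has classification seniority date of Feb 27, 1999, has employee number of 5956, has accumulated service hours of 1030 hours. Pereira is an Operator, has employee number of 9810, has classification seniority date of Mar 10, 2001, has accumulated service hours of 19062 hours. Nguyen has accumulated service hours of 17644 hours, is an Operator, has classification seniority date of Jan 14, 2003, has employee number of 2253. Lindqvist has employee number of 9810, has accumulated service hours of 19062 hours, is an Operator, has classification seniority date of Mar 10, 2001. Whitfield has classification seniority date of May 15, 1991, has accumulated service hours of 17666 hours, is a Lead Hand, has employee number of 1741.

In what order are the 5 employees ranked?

By classification: Whitfield (Lead Hand); then Drummond (Journeyperson); then Lindqvist, Pereira and Nguyen (Operator).
Among Lindqvist, Pereira and Nguyen, by accumulated service hours (higher first): Lindqvist and Pereira (19062 hours) before Nguyen (17644 hours).
Lindqvist and Pereira both have employee number 9810, so the next rule applies.
Lindqvist and Pereira both have classification seniority date Mar 10, 2001, so the next rule applies.
Among Lindqvist and Pereira, alphabetically by surname: Lindqvist before Pereira.
Full order: Whitfield, Drummond, Lindqvist, Pereira, Nguyen.

Whitfield, Drummond, Lindqvist, Pereira, Nguyen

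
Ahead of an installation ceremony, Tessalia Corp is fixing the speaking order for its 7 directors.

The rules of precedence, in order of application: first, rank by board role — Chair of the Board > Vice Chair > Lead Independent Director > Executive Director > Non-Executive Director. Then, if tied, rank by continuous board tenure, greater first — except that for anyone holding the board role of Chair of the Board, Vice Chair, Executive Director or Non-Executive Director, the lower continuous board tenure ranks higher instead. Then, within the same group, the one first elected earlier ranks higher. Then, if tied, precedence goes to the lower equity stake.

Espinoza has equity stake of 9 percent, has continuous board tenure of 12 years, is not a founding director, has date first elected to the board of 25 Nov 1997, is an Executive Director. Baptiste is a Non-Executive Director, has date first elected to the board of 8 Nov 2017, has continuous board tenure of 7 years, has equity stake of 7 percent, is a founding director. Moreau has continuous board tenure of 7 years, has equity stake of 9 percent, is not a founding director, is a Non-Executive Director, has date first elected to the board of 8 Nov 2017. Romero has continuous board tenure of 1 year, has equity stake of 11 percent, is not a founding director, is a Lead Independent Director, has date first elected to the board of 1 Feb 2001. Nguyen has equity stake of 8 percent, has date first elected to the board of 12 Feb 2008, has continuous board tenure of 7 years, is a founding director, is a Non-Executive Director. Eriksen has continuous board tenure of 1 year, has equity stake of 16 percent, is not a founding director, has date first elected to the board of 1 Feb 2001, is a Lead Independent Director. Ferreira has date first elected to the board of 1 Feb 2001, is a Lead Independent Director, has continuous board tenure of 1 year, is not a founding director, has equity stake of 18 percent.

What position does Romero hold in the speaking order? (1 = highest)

1

By board role: Romero, Eriksen and Ferreira (Lead Independent Director); then Espinoza (Executive Director); then Nguyen, Baptiste and Moreau (Non-Executive Director).
Romero, Eriksen and Ferreira all have continuous board tenure 1 year, so the next rule applies.
Romero, Eriksen and Ferreira all have date first elected to the board 1 Feb 2001, so the next rule applies.
Among Romero, Eriksen and Ferreira, by equity stake (lower first): Romero (11 percent) before Eriksen (16 percent) before Ferreira (18 percent).
Nguyen, Baptiste and Moreau all have continuous board tenure 7 years, so the next rule applies.
Among Nguyen, Baptiste and Moreau, by date first elected to the board (earlier first): Nguyen (12 Feb 2008) before Baptiste and Moreau (8 Nov 2017).
Among Baptiste and Moreau, by equity stake (lower first): Baptiste (7 percent) before Moreau (9 percent).
Order: Romero, Eriksen, Ferreira, Espinoza, Nguyen, Baptiste, Moreau. So position 1.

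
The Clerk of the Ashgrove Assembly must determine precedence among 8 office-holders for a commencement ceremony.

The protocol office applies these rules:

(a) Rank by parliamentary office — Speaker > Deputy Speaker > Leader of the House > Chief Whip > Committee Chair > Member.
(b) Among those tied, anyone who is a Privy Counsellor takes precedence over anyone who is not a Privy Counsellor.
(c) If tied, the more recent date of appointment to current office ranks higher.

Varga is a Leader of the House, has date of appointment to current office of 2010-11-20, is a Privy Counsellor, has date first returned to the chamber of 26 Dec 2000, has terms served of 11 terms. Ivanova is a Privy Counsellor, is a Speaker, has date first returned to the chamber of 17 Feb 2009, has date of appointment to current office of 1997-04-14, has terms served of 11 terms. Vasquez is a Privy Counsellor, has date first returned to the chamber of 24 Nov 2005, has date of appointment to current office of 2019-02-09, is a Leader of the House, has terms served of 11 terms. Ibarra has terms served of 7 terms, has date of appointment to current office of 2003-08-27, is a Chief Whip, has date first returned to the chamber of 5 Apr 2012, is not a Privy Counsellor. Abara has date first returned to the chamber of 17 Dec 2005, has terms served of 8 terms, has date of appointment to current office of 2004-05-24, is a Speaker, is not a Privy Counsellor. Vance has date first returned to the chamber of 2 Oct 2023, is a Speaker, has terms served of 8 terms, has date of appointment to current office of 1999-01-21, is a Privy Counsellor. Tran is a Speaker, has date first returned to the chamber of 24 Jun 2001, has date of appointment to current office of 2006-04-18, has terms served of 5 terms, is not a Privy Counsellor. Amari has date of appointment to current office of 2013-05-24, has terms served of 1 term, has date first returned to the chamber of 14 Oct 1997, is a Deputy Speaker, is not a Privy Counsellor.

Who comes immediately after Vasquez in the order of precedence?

Varga

By parliamentary office: Vance, Ivanova, Tran and Abara (Speaker); then Amari (Deputy Speaker); then Vasquez and Varga (Leader of the House); then Ibarra (Chief Whip).
Among Vance, Ivanova, Tran and Abara, a Privy Counsellor before not a Privy Counsellor: Vance and Ivanova (a Privy Counsellor) before Tran and Abara (not a Privy Counsellor).
Among Vance and Ivanova, by date of appointment to current office (later first): Vance (1999-01-21) before Ivanova (1997-04-14).
Among Tran and Abara, by date of appointment to current office (later first): Tran (2006-04-18) before Abara (2004-05-24).
Vasquez and Varga are each a Privy Counsellor, so the next rule applies.
Among Vasquez and Varga, by date of appointment to current office (later first): Vasquez (2019-02-09) before Varga (2010-11-20).
Order: Vance, Ivanova, Tran, Abara, Amari, Vasquez, Varga, Ibarra.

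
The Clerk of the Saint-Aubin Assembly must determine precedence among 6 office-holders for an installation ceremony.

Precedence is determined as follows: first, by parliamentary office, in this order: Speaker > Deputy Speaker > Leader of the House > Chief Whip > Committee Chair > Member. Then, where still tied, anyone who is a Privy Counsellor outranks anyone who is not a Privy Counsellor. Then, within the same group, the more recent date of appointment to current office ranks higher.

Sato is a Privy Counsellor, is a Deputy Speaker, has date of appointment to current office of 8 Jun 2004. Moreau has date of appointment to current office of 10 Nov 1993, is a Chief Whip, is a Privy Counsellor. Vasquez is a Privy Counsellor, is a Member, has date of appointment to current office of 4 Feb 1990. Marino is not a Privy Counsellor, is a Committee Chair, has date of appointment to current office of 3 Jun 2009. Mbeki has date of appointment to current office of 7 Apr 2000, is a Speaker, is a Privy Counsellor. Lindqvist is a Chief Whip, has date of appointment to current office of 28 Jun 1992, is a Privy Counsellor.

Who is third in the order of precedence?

Moreau

By parliamentary office: Mbeki (Speaker); then Sato (Deputy Speaker); then Moreau and Lindqvist (Chief Whip); then Marino (Committee Chair); then Vasquez (Member).
Moreau and Lindqvist are each a Privy Counsellor, so the next rule applies.
Among Moreau and Lindqvist, by date of appointment to current office (later first): Moreau (10 Nov 1993) before Lindqvist (28 Jun 1992).
Order: Mbeki, Sato, Moreau, Lindqvist, Marino, Vasquez.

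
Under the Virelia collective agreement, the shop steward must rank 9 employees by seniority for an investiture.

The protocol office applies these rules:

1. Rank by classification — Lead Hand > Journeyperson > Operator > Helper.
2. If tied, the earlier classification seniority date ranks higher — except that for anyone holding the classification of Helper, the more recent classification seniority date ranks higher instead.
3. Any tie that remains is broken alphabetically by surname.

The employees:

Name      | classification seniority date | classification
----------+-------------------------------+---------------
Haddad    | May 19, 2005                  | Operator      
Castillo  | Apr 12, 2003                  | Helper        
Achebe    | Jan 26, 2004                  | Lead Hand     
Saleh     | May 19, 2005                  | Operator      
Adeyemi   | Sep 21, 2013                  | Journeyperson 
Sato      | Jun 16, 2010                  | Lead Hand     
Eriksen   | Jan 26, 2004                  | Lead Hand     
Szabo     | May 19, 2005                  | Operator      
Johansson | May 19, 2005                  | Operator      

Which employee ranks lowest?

Castillo

By classification: Achebe, Eriksen and Sato (Lead Hand); then Adeyemi (Journeyperson); then Haddad, Johansson, Saleh and Szabo (Operator); then Castillo (Helper).
Among Achebe, Eriksen and Sato, by classification seniority date (earlier first): Achebe and Eriksen (Jan 26, 2004) before Sato (Jun 16, 2010).
Among Achebe and Eriksen, alphabetically by surname: Achebe before Eriksen.
Haddad, Johansson, Saleh and Szabo all have classification seniority date May 19, 2005, so the next rule applies.
Among Haddad, Johansson, Saleh and Szabo, alphabetically by surname: Haddad before Johansson before Saleh before Szabo.
Order: Achebe, Eriksen, Sato, Adeyemi, Haddad, Johansson, Saleh, Szabo, Castillo.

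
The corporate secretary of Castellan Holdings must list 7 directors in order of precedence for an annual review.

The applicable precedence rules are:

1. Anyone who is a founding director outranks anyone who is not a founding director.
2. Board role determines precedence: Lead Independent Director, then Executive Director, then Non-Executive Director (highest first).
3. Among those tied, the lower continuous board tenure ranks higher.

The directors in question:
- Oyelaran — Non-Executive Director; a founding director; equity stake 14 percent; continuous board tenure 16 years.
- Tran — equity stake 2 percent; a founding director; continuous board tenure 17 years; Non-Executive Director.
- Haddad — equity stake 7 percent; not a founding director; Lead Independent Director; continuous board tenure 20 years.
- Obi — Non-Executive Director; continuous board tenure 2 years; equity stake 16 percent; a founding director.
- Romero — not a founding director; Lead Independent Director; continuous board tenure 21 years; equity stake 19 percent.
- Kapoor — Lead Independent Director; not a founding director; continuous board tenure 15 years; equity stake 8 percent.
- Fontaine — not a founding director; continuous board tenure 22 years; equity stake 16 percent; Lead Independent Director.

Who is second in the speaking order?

By the first rule: Obi, Oyelaran and Tran (each a founding director); then Kapoor, Haddad, Romero and Fontaine (each not a founding director).
Obi, Oyelaran and Tran are each Non-Executive Director, so the next rule applies.
Among Obi, Oyelaran and Tran, by continuous board tenure (lower first): Obi (2 years) before Oyelaran (16 years) before Tran (17 years).
Kapoor, Haddad, Romero and Fontaine are each Lead Independent Director, so the next rule applies.
Among Kapoor, Haddad, Romero and Fontaine, by continuous board tenure (lower first): Kapoor (15 years) before Haddad (20 years) before Romero (21 years) before Fontaine (22 years).
Order: Obi, Oyelaran, Tran, Kapoor, Haddad, Romero, Fontaine.

Oyelaran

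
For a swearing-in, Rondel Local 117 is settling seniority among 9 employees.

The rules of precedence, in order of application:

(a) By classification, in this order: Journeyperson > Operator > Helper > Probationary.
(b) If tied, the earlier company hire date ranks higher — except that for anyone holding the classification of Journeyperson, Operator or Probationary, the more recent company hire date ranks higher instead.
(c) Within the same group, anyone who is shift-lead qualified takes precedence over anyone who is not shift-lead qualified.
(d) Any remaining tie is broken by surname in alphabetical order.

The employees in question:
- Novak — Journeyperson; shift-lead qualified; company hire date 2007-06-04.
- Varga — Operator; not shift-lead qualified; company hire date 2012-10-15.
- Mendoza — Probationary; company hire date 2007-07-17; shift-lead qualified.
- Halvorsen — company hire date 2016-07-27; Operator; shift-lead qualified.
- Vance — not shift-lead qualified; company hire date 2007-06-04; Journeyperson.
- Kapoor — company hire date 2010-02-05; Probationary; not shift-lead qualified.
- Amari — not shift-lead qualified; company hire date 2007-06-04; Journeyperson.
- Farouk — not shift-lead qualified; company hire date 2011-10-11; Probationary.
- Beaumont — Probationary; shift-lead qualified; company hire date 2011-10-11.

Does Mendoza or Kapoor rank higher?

By classification: Novak, Amari and Vance (Journeyperson); then Halvorsen and Varga (Operator); then Beaumont, Farouk, Kapoor and Mendoza (Probationary).
Novak, Amari and Vance all have company hire date 2007-06-04, so the next rule applies.
Among Novak, Amari and Vance, shift-lead qualified before not shift-lead qualified: Novak (shift-lead qualified) before Amari and Vance (not shift-lead qualified).
Among Amari and Vance, alphabetically by surname: Amari before Vance.
Among Halvorsen and Varga, by company hire date (later first) (reversed rule for this group): Halvorsen (2016-07-27) before Varga (2012-10-15).
Among Beaumont, Farouk, Kapoor and Mendoza, by company hire date (later first) (reversed rule for this group): Beaumont and Farouk (2011-10-11) before Kapoor (2010-02-05) before Mendoza (2007-07-17).
Among Beaumont and Farouk, shift-lead qualified before not shift-lead qualified: Beaumont (shift-lead qualified) before Farouk (not shift-lead qualified).
So Kapoor takes precedence.

Kapoor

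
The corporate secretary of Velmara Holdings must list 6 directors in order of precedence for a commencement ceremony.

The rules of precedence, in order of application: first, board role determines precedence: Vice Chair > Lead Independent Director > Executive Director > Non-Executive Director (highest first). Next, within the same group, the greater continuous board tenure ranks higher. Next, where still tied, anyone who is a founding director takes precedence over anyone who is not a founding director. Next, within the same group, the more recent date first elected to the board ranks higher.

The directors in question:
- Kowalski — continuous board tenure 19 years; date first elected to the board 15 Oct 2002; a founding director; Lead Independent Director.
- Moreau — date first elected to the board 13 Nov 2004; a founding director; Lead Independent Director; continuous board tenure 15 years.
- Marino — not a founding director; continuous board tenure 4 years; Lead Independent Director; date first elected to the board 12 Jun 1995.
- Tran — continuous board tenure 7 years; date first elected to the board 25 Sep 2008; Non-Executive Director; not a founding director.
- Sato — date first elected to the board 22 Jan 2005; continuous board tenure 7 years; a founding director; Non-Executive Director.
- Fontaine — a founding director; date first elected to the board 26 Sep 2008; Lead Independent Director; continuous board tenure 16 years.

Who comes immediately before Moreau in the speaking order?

Fontaine

By board role: Kowalski, Fontaine, Moreau and Marino (Lead Independent Director); then Sato and Tran (Non-Executive Director).
Among Kowalski, Fontaine, Moreau and Marino, by continuous board tenure (higher first): Kowalski (19 years) before Fontaine (16 years) before Moreau (15 years) before Marino (4 years).
Sato and Tran both have continuous board tenure 7 years, so the next rule applies.
Among Sato and Tran, a founding director before not a founding director: Sato (a founding director) before Tran (not a founding director).
Order: Kowalski, Fontaine, Moreau, Marino, Sato, Tran.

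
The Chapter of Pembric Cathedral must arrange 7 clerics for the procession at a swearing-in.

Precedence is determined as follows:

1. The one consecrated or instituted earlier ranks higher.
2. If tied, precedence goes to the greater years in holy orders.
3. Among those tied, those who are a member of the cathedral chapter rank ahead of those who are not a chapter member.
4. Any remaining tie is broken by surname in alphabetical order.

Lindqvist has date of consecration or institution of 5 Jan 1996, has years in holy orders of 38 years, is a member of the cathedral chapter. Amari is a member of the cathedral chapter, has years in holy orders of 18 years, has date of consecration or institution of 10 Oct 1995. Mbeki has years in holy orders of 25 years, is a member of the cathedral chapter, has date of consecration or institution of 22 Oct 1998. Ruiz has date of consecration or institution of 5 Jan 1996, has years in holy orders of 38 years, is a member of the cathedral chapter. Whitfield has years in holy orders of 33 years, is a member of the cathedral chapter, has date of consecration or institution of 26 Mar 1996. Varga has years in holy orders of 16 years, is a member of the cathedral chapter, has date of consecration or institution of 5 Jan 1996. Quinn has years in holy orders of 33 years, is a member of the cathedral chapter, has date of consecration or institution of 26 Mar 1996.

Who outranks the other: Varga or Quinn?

By date of consecration or institution (earlier first): Amari (10 Oct 1995); then Lindqvist, Ruiz and Varga (each 5 Jan 1996); then Quinn and Whitfield (both 26 Mar 1996); then Mbeki (22 Oct 1998).
Among Lindqvist, Ruiz and Varga, by years in holy orders (higher first): Lindqvist and Ruiz (38 years) before Varga (16 years).
Lindqvist and Ruiz are each a member of the cathedral chapter, so the next rule applies.
Among Lindqvist and Ruiz, alphabetically by surname: Lindqvist before Ruiz.
Quinn and Whitfield both have years in holy orders 33 years, so the next rule applies.
Quinn and Whitfield are each a member of the cathedral chapter, so the next rule applies.
Among Quinn and Whitfield, alphabetically by surname: Quinn before Whitfield.
So Varga takes precedence.

Varga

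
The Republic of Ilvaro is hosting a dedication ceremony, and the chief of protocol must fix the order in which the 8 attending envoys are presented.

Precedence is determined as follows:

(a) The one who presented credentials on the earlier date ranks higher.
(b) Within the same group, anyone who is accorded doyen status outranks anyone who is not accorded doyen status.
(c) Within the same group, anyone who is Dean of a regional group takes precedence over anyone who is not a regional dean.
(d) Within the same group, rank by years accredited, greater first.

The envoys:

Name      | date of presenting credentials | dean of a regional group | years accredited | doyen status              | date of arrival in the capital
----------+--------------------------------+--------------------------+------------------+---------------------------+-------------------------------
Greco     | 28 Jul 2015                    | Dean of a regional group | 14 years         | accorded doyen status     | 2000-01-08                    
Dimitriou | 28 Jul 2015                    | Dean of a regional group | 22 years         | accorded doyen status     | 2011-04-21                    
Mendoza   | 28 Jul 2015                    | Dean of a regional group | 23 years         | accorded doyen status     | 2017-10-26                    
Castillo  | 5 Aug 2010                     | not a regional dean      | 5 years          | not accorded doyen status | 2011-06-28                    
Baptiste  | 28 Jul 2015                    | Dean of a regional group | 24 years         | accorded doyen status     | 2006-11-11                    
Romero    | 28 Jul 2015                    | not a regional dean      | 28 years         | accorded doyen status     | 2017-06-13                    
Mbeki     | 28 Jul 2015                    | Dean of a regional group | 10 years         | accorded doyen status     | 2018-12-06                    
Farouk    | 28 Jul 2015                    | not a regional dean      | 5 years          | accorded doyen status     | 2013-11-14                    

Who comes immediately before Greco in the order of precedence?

By date of presenting credentials (earlier first): Castillo (5 Aug 2010); then Baptiste, Mendoza, Dimitriou, Greco, Mbeki, Romero and Farouk (each 28 Jul 2015).
Baptiste, Mendoza, Dimitriou, Greco, Mbeki, Romero and Farouk are each accorded doyen status, so the next rule applies.
Among Baptiste, Mendoza, Dimitriou, Greco, Mbeki, Romero and Farouk, Dean of a regional group before not a regional dean: Baptiste, Mendoza, Dimitriou, Greco and Mbeki (Dean of a regional group) before Romero and Farouk (not a regional dean).
Among Baptiste, Mendoza, Dimitriou, Greco and Mbeki, by years accredited (higher first): Baptiste (24 years) before Mendoza (23 years) before Dimitriou (22 years) before Greco (14 years) before Mbeki (10 years).
Among Romero and Farouk, by years accredited (higher first): Romero (28 years) before Farouk (5 years).
Order: Castillo, Baptiste, Mendoza, Dimitriou, Greco, Mbeki, Romero, Farouk.

Dimitriou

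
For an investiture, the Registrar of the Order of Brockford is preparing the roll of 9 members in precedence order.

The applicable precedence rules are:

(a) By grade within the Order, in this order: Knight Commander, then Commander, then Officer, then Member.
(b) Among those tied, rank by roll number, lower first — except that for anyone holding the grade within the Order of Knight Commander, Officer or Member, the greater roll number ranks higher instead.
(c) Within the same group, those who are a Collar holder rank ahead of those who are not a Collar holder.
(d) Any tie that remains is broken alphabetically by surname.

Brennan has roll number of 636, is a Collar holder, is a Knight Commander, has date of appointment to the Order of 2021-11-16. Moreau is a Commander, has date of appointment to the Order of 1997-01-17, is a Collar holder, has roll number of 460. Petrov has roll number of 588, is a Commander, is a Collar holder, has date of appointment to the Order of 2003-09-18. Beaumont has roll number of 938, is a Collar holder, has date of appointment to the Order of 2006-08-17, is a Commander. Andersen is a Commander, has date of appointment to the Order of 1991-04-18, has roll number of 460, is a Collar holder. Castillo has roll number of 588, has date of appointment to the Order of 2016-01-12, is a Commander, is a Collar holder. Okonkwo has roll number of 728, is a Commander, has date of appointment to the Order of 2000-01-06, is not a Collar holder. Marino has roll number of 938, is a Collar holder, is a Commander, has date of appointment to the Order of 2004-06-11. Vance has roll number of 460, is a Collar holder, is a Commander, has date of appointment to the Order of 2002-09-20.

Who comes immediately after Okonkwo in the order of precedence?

Beaumont

By grade within the Order: Brennan (Knight Commander); then Andersen, Moreau, Vance, Castillo, Petrov, Okonkwo, Beaumont and Marino (Commander).
Among Andersen, Moreau, Vance, Castillo, Petrov, Okonkwo, Beaumont and Marino, by roll number (lower first): Andersen, Moreau and Vance (460) before Castillo and Petrov (588) before Okonkwo (728) before Beaumont and Marino (938).
Andersen, Moreau and Vance are each a Collar holder, so the next rule applies.
Among Andersen, Moreau and Vance, alphabetically by surname: Andersen before Moreau before Vance.
Castillo and Petrov are each a Collar holder, so the next rule applies.
Among Castillo and Petrov, alphabetically by surname: Castillo before Petrov.
Beaumont and Marino are each a Collar holder, so the next rule applies.
Among Beaumont and Marino, alphabetically by surname: Beaumont before Marino.
Order: Brennan, Andersen, Moreau, Vance, Castillo, Petrov, Okonkwo, Beaumont, Marino.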